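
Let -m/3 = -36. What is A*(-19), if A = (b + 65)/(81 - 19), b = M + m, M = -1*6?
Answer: -3173/62 ≈ -51.177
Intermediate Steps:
M = -6
m = 108 (m = -3*(-36) = 108)
b = 102 (b = -6 + 108 = 102)
A = 167/62 (A = (102 + 65)/(81 - 19) = 167/62 ≈ 2.6936)
A*(-19) = (167/62)*(-19) = -3173/62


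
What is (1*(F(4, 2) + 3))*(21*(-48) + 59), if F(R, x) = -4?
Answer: 949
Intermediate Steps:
(1*(F(4, 2) + 3))*(21*(-48) + 59) = (1*(-4 + 3))*(21*(-48) + 59) = (1*(-1))*(-1008 + 59) = -1*(-949) = 949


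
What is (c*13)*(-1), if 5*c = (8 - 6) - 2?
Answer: 0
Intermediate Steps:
c = 0 (c = ((8 - 6) - 2)/5 = (2 - 2)/5 = (1/5)*0 = 0)
(c*13)*(-1) = (0*13)*(-1) = 0*(-1) = 0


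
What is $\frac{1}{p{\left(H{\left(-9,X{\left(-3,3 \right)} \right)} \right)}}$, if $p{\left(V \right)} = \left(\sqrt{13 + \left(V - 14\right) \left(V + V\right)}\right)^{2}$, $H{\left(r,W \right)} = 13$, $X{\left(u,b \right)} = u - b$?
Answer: $- \frac{1}{13} \approx -0.076923$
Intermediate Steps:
$p{\left(V \right)} = 13 + 2 V \left(-14 + V\right)$ ($p{\left(V \right)} = \left(\sqrt{13 + \left(-14 + V\right) 2 V}\right)^{2} = \left(\sqrt{13 + 2 V \left(-14 + V\right)}\right)^{2} = 13 + 2 V \left(-14 + V\right)$)
$\frac{1}{p{\left(H{\left(-9,X{\left(-3,3 \right)} \right)} \right)}} = \frac{1}{13 - 364 + 2 \cdot 13^{2}} = \frac{1}{13 - 364 + 2 \cdot 169} = \frac{1}{13 - 364 + 338} = \frac{1}{-13} = - \frac{1}{13}$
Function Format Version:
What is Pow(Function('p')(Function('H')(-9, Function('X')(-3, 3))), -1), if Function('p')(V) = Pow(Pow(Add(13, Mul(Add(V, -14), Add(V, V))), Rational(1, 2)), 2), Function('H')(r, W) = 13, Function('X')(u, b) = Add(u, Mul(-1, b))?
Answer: Rational(-1, 13) ≈ -0.076923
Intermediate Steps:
Function('p')(V) = Add(13, Mul(2, V, Add(-14, V))) (Function('p')(V) = Pow(Pow(Add(13, Mul(Add(-14, V), Mul(2, V))), Rational(1, 2)), 2) = Pow(Pow(Add(13, Mul(2, V, Add(-14, V))), Rational(1, 2)), 2) = Add(13, Mul(2, V, Add(-14, V))))
Pow(Function('p')(Function('H')(-9, Function('X')(-3, 3))), -1) = Pow(Add(13, Mul(-28, 13), Mul(2, Pow(13, 2))), -1) = Pow(Add(13, -364, Mul(2, 169)), -1) = Pow(Add(13, -364, 338), -1) = Pow(-13, -1) = Rational(-1, 13)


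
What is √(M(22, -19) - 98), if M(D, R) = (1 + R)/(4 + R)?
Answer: 22*I*√5/5 ≈ 9.8387*I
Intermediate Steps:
M(D, R) = (1 + R)/(4 + R)
√(M(22, -19) - 98) = √((1 - 19)/(4 - 19) - 98) = √(-18/(-15) - 98) = √(-1/15*(-18) - 98) = √(6/5 - 98) = √(-484/5) = 22*I*√5/5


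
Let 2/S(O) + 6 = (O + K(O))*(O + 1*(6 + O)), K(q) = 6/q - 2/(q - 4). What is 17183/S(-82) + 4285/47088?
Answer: 9241994917082663/83016144 ≈ 1.1133e+8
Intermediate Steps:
K(q) = -2/(-4 + q) + 6/q (K(q) = 6/q - 2/(-4 + q) = -2/(-4 + q) + 6/q)
S(O) = 2/(-6 + (6 + 2*O)*(O + 4*(-6 + O)/(O*(-4 + O)))) (S(O) = 2/(-6 + (O + 4*(-6 + O)/(O*(-4 + O)))*(O + 1*(6 + O))) = 2/(-6 + (O + 4*(-6 + O)/(O*(-4 + O)))*(O + (6 + O))) = 2/(-6 + (O + 4*(-6 + O)/(O*(-4 + O)))*(6 + 2*O)) = 2/(-6 + (6 + 2*O)*(O + 4*(-6 + O)/(O*(-4 + O)))))
17183/S(-82) + 4285/47088 = 17183/((-82*(-4 - 82)/(-72 + (-82)⁴ - 1*(-82)³ - 11*(-82)²))) + 4285/47088 = 17183/((-82*(-86)/(-72 + 45212176 - 1*(-551368) - 11*6724))) + 4285*(1/47088) = 17183/((-82*(-86)/(-72 + 45212176 + 551368 - 73964))) + 4285/47088 = 17183/((-82*(-86)/45689508)) + 4285/47088 = 17183/((-82*1/45689508*(-86))) + 4285/47088 = 17183/(1763/11422377) + 4285/47088 = 17183*(11422377/1763) + 4285/47088 = 196270703991/1763 + 4285/47088 = 9241994917082663/83016144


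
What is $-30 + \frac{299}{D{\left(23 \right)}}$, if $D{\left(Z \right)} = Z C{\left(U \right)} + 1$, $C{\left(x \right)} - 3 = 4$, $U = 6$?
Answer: $- \frac{4561}{162} \approx -28.154$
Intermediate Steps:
$C{\left(x \right)} = 7$ ($C{\left(x \right)} = 3 + 4 = 7$)
$D{\left(Z \right)} = 1 + 7 Z$ ($D{\left(Z \right)} = Z 7 + 1 = 7 Z + 1 = 1 + 7 Z$)
$-30 + \frac{299}{D{\left(23 \right)}} = -30 + \frac{299}{1 + 7 \cdot 23} = -30 + \frac{299}{1 + 161} = -30 + \frac{299}{162} = - \frac{4561}{162}$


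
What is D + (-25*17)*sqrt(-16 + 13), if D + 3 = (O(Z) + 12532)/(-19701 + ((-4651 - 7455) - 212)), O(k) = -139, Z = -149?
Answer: -36150/10673 - 425*I*sqrt(3) ≈ -3.3871 - 736.12*I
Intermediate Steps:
D = -36150/10673 (D = -3 + (-139 + 12532)/(-19701 + ((-4651 - 7455) - 212)) = -3 + 12393/(-19701 + (-12106 - 212)) = -3 + 12393/(-19701 - 12318) = -3 + 12393/(-32019) = -3 + 12393*(-1/32019) = -3 - 4131/10673 = -36150/10673 ≈ -3.3871)
D + (-25*17)*sqrt(-16 + 13) = -36150/10673 + (-25*17)*sqrt(-16 + 13) = -36150/10673 - 425*I*sqrt(3)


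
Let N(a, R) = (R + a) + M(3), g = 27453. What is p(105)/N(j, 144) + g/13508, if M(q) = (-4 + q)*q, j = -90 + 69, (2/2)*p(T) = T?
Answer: 78545/27016 ≈ 2.9074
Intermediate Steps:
p(T) = T
j = -21
M(q) = q*(-4 + q)
N(a, R) = -3 + R + a (N(a, R) = (R + a) + 3*(-4 + 3) = (R + a) + 3*(-1) = (R + a) - 3 = -3 + R + a)
p(105)/N(j, 144) + g/13508 = 105/(-3 + 144 - 21) + 27453/13508 = 105/120 + 27453*(1/13508) = 105*(1/120) + 27453/13508 = 7/8 + 27453/13508 = 78545/27016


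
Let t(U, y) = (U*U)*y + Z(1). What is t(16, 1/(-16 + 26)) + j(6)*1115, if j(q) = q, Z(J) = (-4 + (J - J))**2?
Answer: 33658/5 ≈ 6731.6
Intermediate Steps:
Z(J) = 16 (Z(J) = (-4 + 0)**2 = (-4)**2 = 16)
t(U, y) = 16 + y*U**2 (t(U, y) = (U*U)*y + 16 = U**2*y + 16 = y*U**2 + 16 = 16 + y*U**2)
t(16, 1/(-16 + 26)) + j(6)*1115 = (16 + 16**2/(-16 + 26)) + 6*1115 = (16 + 256/10) + 6690 = (16 + (1/10)*256) + 6690 = (16 + 128/5) + 6690 = 208/5 + 6690 = 33658/5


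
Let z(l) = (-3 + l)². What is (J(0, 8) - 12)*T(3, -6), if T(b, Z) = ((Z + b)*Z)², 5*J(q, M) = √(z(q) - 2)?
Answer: -3888 + 324*√7/5 ≈ -3716.6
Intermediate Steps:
J(q, M) = √(-2 + (-3 + q)²)/5 (J(q, M) = √((-3 + q)² - 2)/5 = √(-2 + (-3 + q)²)/5)
T(b, Z) = Z²*(Z + b)² (T(b, Z) = (Z*(Z + b))² = Z²*(Z + b)²)
(J(0, 8) - 12)*T(3, -6) = (√(-2 + (-3 + 0)²)/5 - 12)*((-6)²*(-6 + 3)²) = (√(-2 + (-3)²)/5 - 12)*(36*(-3)²) = (√(-2 + 9)/5 - 12)*(36*9) = (√7/5 - 12)*324 = (-12 + √7/5)*324 = -3888 + 324*√7/5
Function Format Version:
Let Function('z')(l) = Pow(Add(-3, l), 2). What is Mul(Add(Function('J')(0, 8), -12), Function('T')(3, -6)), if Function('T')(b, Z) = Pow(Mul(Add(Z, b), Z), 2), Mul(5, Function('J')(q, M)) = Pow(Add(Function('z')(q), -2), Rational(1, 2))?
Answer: Add(-3888, Mul(Rational(324, 5), Pow(7, Rational(1, 2)))) ≈ -3716.6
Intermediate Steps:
Function('J')(q, M) = Mul(Rational(1, 5), Pow(Add(-2, Pow(Add(-3, q), 2)), Rational(1, 2))) (Function('J')(q, M) = Mul(Rational(1, 5), Pow(Add(Pow(Add(-3, q), 2), -2), Rational(1, 2))) = Mul(Rational(1, 5), Pow(Add(-2, Pow(Add(-3, q), 2)), Rational(1, 2))))
Function('T')(b, Z) = Mul(Pow(Z, 2), Pow(Add(Z, b), 2)) (Function('T')(b, Z) = Pow(Mul(Z, Add(Z, b)), 2) = Mul(Pow(Z, 2), Pow(Add(Z, b), 2)))
Mul(Add(Function('J')(0, 8), -12), Function('T')(3, -6)) = Mul(Add(Mul(Rational(1, 5), Pow(Add(-2, Pow(Add(-3, 0), 2)), Rational(1, 2))), -12), Mul(Pow(-6, 2), Pow(Add(-6, 3), 2))) = Mul(Add(Mul(Rational(1, 5), Pow(Add(-2, Pow(-3, 2)), Rational(1, 2))), -12), Mul(36, Pow(-3, 2))) = Mul(Add(Mul(Rational(1, 5), Pow(Add(-2, 9), Rational(1, 2))), -12), Mul(36, 9)) = Mul(Add(Mul(Rational(1, 5), Pow(7, Rational(1, 2))), -12), 324) = Mul(Add(-12, Mul(Rational(1, 5), Pow(7, Rational(1, 2)))), 324) = Add(-3888, Mul(Rational(324, 5), Pow(7, Rational(1, 2))))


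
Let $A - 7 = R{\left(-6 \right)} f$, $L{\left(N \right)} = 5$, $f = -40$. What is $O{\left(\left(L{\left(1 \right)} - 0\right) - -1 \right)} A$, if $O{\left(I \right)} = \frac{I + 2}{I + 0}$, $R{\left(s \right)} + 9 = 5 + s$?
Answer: $\frac{1628}{3} \approx 542.67$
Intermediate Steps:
$R{\left(s \right)} = -4 + s$ ($R{\left(s \right)} = -9 + \left(5 + s\right) = -4 + s$)
$A = 407$ ($A = 7 + \left(-4 - 6\right) \left(-40\right) = 7 - -400 = 7 + 400 = 407$)
$O{\left(I \right)} = \frac{2 + I}{I}$
$O{\left(\left(L{\left(1 \right)} - 0\right) - -1 \right)} A = \frac{2 + \left(\left(5 - 0\right) - -1\right)}{\left(5 - 0\right) - -1} \cdot 407 = \frac{2 + \left(\left(5 + 0\right) + 1\right)}{\left(5 + 0\right) + 1} \cdot 407 = \frac{2 + \left(5 + 1\right)}{5 + 1} \cdot 407 = \frac{2 + 6}{6} \cdot 407 = \frac{1}{6} \cdot 8 \cdot 407 = \frac{4}{3} \cdot 407 = \frac{1628}{3}$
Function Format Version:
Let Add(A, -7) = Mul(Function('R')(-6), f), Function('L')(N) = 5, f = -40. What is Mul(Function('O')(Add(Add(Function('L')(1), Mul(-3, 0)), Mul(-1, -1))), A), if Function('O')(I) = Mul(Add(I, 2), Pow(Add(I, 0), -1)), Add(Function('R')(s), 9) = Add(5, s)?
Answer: Rational(1628, 3) ≈ 542.67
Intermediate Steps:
Function('R')(s) = Add(-4, s) (Function('R')(s) = Add(-9, Add(5, s)) = Add(-4, s))
A = 407 (A = Add(7, Mul(Add(-4, -6), -40)) = Add(7, Mul(-10, -40)) = Add(7, 400) = 407)
Function('O')(I) = Mul(Pow(I, -1), Add(2, I)) (Function('O')(I) = Mul(Add(2, I), Pow(I, -1)) = Mul(Pow(I, -1), Add(2, I)))
Mul(Function('O')(Add(Add(Function('L')(1), Mul(-3, 0)), Mul(-1, -1))), A) = Mul(Mul(Pow(Add(Add(5, Mul(-3, 0)), Mul(-1, -1)), -1), Add(2, Add(Add(5, Mul(-3, 0)), Mul(-1, -1)))), 407) = Mul(Mul(Pow(Add(Add(5, 0), 1), -1), Add(2, Add(Add(5, 0), 1))), 407) = Mul(Mul(Pow(Add(5, 1), -1), Add(2, Add(5, 1))), 407) = Mul(Mul(Pow(6, -1), Add(2, 6)), 407) = Mul(Mul(Rational(1, 6), 8), 407) = Mul(Rational(4, 3), 407) = Rational(1628, 3)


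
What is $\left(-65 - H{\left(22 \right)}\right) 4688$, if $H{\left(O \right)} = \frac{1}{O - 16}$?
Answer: $- \frac{916504}{3} \approx -3.055 \cdot 10^{5}$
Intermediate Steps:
$H{\left(O \right)} = \frac{1}{-16 + O}$
$\left(-65 - H{\left(22 \right)}\right) 4688 = \left(-65 - \frac{1}{-16 + 22}\right) 4688 = \left(-65 - \frac{1}{6}\right) 4688 = \left(- \frac{391}{6}\right) 4688 = - \frac{916504}{3}$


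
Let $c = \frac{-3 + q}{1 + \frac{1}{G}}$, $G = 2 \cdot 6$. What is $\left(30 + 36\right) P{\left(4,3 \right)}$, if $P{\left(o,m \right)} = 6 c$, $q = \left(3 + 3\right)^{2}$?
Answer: $\frac{156816}{13} \approx 12063.0$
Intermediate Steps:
$q = 36$ ($q = 6^{2} = 36$)
$G = 12$
$c = \frac{396}{13}$ ($c = \frac{-3 + 36}{1 + \frac{1}{12}} = \frac{33}{1 + \frac{1}{12}} = \frac{33}{\frac{13}{12}} = 33 \cdot \frac{12}{13} = \frac{396}{13} \approx 30.462$)
$P{\left(o,m \right)} = \frac{2376}{13}$ ($P{\left(o,m \right)} = 6 \cdot \frac{396}{13} = \frac{2376}{13}$)
$\left(30 + 36\right) P{\left(4,3 \right)} = \left(30 + 36\right) \frac{2376}{13} = 66 \cdot \frac{2376}{13} = \frac{156816}{13}$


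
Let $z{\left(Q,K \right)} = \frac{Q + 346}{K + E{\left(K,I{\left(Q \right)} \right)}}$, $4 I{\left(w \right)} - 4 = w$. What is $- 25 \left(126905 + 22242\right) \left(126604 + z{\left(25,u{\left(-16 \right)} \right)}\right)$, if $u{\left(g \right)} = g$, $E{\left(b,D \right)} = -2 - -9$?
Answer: $- \frac{4247203188875}{9} \approx -4.7191 \cdot 10^{11}$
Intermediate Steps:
$I{\left(w \right)} = 1 + \frac{w}{4}$
$E{\left(b,D \right)} = 7$ ($E{\left(b,D \right)} = -2 + 9 = 7$)
$z{\left(Q,K \right)} = \frac{346 + Q}{7 + K}$ ($z{\left(Q,K \right)} = \frac{Q + 346}{K + 7} = \frac{346 + Q}{7 + K}$)
$- 25 \left(126905 + 22242\right) \left(126604 + z{\left(25,u{\left(-16 \right)} \right)}\right) = - 25 \left(126905 + 22242\right) \left(126604 + \frac{346 + 25}{7 - 16}\right) = - 25 \cdot 149147 \left(126604 + \frac{1}{-9} \cdot 371\right) = - 25 \cdot 149147 \left(126604 - \frac{371}{9}\right) = - 25 \cdot 149147 \cdot \frac{1139065}{9} = \left(-25\right) \frac{169888127555}{9} = - \frac{4247203188875}{9}$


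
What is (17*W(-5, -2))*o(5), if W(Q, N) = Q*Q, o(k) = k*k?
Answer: 10625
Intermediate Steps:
o(k) = k**2
W(Q, N) = Q**2
(17*W(-5, -2))*o(5) = (17*(-5)**2)*5**2 = (17*25)*25 = 425*25 = 10625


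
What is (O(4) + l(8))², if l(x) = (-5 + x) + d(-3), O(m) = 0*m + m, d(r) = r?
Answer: 16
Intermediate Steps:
O(m) = m (O(m) = 0 + m = m)
l(x) = -8 + x (l(x) = (-5 + x) - 3 = -8 + x)
(O(4) + l(8))² = (4 + (-8 + 8))² = (4 + 0)² = 4² = 16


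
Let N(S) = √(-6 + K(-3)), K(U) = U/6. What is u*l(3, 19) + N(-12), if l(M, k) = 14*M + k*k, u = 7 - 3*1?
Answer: 1612 + I*√26/2 ≈ 1612.0 + 2.5495*I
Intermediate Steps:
K(U) = U/6 (K(U) = U*(⅙) = U/6)
u = 4 (u = 7 - 3 = 4)
l(M, k) = k² + 14*M (l(M, k) = 14*M + k² = k² + 14*M)
N(S) = I*√26/2 (N(S) = √(-6 + (⅙)*(-3)) = √(-6 - ½) = √(-13/2) = I*√26/2)
u*l(3, 19) + N(-12) = 4*(19² + 14*3) + I*√26/2 = 4*(361 + 42) + I*√26/2 = 4*403 + I*√26/2 = 1612 + I*√26/2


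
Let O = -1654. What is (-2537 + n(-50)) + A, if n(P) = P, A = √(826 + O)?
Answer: -2587 + 6*I*√23 ≈ -2587.0 + 28.775*I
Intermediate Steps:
A = 6*I*√23 (A = √(826 - 1654) = √(-828) = 6*I*√23 ≈ 28.775*I)
(-2537 + n(-50)) + A = (-2537 - 50) + 6*I*√23 = -2587 + 6*I*√23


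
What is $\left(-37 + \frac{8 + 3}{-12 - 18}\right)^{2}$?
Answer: $\frac{1256641}{900} \approx 1396.3$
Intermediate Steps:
$\left(-37 + \frac{8 + 3}{-12 - 18}\right)^{2} = \left(-37 + \frac{11}{-30}\right)^{2} = \left(-37 + 11 \left(- \frac{1}{30}\right)\right)^{2} = \left(-37 - \frac{11}{30}\right)^{2} = \left(- \frac{1121}{30}\right)^{2} = \frac{1256641}{900}$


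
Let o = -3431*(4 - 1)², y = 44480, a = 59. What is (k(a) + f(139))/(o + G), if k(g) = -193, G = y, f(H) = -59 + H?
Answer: -113/13601 ≈ -0.0083082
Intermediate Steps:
o = -30879 (o = -3431*3² = -3431*9 = -30879)
G = 44480
(k(a) + f(139))/(o + G) = (-193 + (-59 + 139))/(-30879 + 44480) = (-193 + 80)/13601 = -113*1/13601 = -113/13601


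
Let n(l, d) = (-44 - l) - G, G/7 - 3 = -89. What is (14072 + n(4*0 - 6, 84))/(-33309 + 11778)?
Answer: -14636/21531 ≈ -0.67976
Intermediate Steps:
G = -602 (G = 21 + 7*(-89) = 21 - 623 = -602)
n(l, d) = 558 - l (n(l, d) = (-44 - l) - 1*(-602) = (-44 - l) + 602 = 558 - l)
(14072 + n(4*0 - 6, 84))/(-33309 + 11778) = (14072 + (558 - (4*0 - 6)))/(-33309 + 11778) = (14072 + (558 - (0 - 6)))/(-21531) = (14072 + (558 - 1*(-6)))*(-1/21531) = (14072 + (558 + 6))*(-1/21531) = (14072 + 564)*(-1/21531) = 14636*(-1/21531) = -14636/21531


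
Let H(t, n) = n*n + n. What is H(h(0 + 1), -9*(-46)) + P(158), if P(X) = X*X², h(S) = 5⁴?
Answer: 4116122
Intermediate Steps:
h(S) = 625
P(X) = X³
H(t, n) = n + n² (H(t, n) = n² + n = n + n²)
H(h(0 + 1), -9*(-46)) + P(158) = (-9*(-46))*(1 - 9*(-46)) + 158³ = 414*(1 + 414) + 3944312 = 414*415 + 3944312 = 171810 + 3944312 = 4116122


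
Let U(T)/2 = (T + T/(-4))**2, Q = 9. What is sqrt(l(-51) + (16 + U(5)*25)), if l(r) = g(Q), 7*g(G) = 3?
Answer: sqrt(564130)/28 ≈ 26.824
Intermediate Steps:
g(G) = 3/7 (g(G) = (1/7)*3 = 3/7)
l(r) = 3/7
U(T) = 9*T**2/8 (U(T) = 2*(T + T/(-4))**2 = 2*(T + T*(-1/4))**2 = 2*(T - T/4)**2 = 2*(3*T/4)**2 = 2*(9*T**2/16) = 9*T**2/8)
sqrt(l(-51) + (16 + U(5)*25)) = sqrt(3/7 + (16 + ((9/8)*5**2)*25)) = sqrt(3/7 + (16 + ((9/8)*25)*25)) = sqrt(3/7 + (16 + (225/8)*25)) = sqrt(3/7 + (16 + 5625/8)) = sqrt(3/7 + 5753/8) = sqrt(40295/56) = sqrt(564130)/28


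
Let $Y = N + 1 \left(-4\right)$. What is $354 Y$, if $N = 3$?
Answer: $-354$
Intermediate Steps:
$Y = -1$ ($Y = 3 + 1 \left(-4\right) = 3 - 4 = -1$)
$354 Y = 354 \left(-1\right) = -354$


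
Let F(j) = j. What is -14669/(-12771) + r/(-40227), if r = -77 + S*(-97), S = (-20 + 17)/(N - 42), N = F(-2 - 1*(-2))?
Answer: 250795879/217949886 ≈ 1.1507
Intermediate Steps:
N = 0 (N = -2 - 1*(-2) = -2 + 2 = 0)
S = 1/14 (S = (-20 + 17)/(0 - 42) = -3/(-42) = -3*(-1/42) = 1/14 ≈ 0.071429)
r = -1175/14 (r = -77 + (1/14)*(-97) = -77 - 97/14 = -1175/14 ≈ -83.929)
-14669/(-12771) + r/(-40227) = -14669/(-12771) - 1175/14/(-40227) = -14669*(-1/12771) - 1175/14*(-1/40227) = 14669/12771 + 1175/563178 = 250795879/217949886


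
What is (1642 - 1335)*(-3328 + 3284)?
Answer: -13508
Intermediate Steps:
(1642 - 1335)*(-3328 + 3284) = 307*(-44) = -13508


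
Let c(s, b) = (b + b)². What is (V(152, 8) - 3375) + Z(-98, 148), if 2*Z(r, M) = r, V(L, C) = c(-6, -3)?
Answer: -3388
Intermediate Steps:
c(s, b) = 4*b² (c(s, b) = (2*b)² = 4*b²)
V(L, C) = 36 (V(L, C) = 4*(-3)² = 4*9 = 36)
Z(r, M) = r/2
(V(152, 8) - 3375) + Z(-98, 148) = (36 - 3375) + (½)*(-98) = -3339 - 49 = -3388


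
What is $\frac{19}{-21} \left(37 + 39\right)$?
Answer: $- \frac{1444}{21} \approx -68.762$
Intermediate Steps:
$\frac{19}{-21} \left(37 + 39\right) = 19 \left(- \frac{1}{21}\right) 76 = \left(- \frac{19}{21}\right) 76 = - \frac{1444}{21}$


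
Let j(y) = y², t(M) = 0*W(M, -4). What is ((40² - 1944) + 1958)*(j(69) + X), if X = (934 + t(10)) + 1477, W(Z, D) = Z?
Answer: 11575608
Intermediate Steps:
t(M) = 0 (t(M) = 0*M = 0)
X = 2411 (X = (934 + 0) + 1477 = 934 + 1477 = 2411)
((40² - 1944) + 1958)*(j(69) + X) = ((40² - 1944) + 1958)*(69² + 2411) = ((1600 - 1944) + 1958)*(4761 + 2411) = (-344 + 1958)*7172 = 1614*7172 = 11575608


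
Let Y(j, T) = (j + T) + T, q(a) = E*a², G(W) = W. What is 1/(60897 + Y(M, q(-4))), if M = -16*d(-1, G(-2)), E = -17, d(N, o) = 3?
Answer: 1/60305 ≈ 1.6582e-5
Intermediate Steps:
M = -48 (M = -16*3 = -48)
q(a) = -17*a²
Y(j, T) = j + 2*T (Y(j, T) = (T + j) + T = j + 2*T)
1/(60897 + Y(M, q(-4))) = 1/(60897 + (-48 + 2*(-17*(-4)²))) = 1/(60897 + (-48 + 2*(-17*16))) = 1/(60897 + (-48 + 2*(-272))) = 1/(60897 + (-48 - 544)) = 1/(60897 - 592) = 1/60305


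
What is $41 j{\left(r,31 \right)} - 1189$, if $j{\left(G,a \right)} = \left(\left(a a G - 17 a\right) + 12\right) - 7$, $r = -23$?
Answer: $-928814$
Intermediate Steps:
$j{\left(G,a \right)} = 5 - 17 a + G a^{2}$ ($j{\left(G,a \right)} = \left(\left(a^{2} G - 17 a\right) + 12\right) - 7 = \left(\left(G a^{2} - 17 a\right) + 12\right) - 7 = \left(\left(- 17 a + G a^{2}\right) + 12\right) - 7 = \left(12 - 17 a + G a^{2}\right) - 7 = 5 - 17 a + G a^{2}$)
$41 j{\left(r,31 \right)} - 1189 = 41 \left(5 - 527 - 23 \cdot 31^{2}\right) - 1189 = 41 \left(5 - 527 - 22103\right) - 1189 = 41 \left(-22625\right) - 1189 = -927625 - 1189 = -928814$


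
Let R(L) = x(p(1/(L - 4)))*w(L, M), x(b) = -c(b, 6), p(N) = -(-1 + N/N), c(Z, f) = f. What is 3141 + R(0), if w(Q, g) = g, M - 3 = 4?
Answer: 3099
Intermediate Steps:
M = 7 (M = 3 + 4 = 7)
p(N) = 0 (p(N) = -(-1 + 1) = -1*0 = 0)
x(b) = -6 (x(b) = -1*6 = -6)
R(L) = -42 (R(L) = -6*7 = -42)
3141 + R(0) = 3141 - 42 = 3099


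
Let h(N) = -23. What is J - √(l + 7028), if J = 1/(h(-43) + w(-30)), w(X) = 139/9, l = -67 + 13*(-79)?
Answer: -9/68 - √5934 ≈ -77.165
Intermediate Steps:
l = -1094 (l = -67 - 1027 = -1094)
w(X) = 139/9 (w(X) = 139*(⅑) = 139/9)
J = -9/68 (J = 1/(-23 + 139/9) = 1/(-68/9) = -9/68 ≈ -0.13235)
J - √(l + 7028) = -9/68 - √(-1094 + 7028) = -9/68 - √5934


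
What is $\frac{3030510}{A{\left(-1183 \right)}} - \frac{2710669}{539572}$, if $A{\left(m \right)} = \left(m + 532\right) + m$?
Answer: $- \frac{117153550619}{70683932} \approx -1657.4$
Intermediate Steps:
$A{\left(m \right)} = 532 + 2 m$ ($A{\left(m \right)} = \left(532 + m\right) + m = 532 + 2 m$)
$\frac{3030510}{A{\left(-1183 \right)}} - \frac{2710669}{539572} = \frac{3030510}{532 + 2 \left(-1183\right)} - \frac{2710669}{539572} = \frac{3030510}{532 - 2366} - \frac{2710669}{539572} = \frac{3030510}{-1834} - \frac{2710669}{539572} = 3030510 \left(- \frac{1}{1834}\right) - \frac{2710669}{539572} = - \frac{216465}{131} - \frac{2710669}{539572} = - \frac{117153550619}{70683932}$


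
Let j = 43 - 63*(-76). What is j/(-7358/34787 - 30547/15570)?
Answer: -2616631873290/1177202549 ≈ -2222.8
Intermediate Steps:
j = 4831 (j = 43 + 4788 = 4831)
j/(-7358/34787 - 30547/15570) = 4831/(-7358/34787 - 30547/15570) = 4831/(-1177202549/541633590) = 4831*(-541633590/1177202549) = -2616631873290/1177202549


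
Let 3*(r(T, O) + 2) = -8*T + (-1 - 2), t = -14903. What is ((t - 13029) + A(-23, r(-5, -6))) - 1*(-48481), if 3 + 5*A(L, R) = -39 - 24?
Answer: 102679/5 ≈ 20536.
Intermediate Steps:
r(T, O) = -3 - 8*T/3 (r(T, O) = -2 + (-8*T + (-1 - 2))/3 = -2 + (-8*T - 3)/3 = -2 + (-3 - 8*T)/3 = -2 + (-1 - 8*T/3) = -3 - 8*T/3)
A(L, R) = -66/5 (A(L, R) = -3/5 + (-39 - 24)/5 = -3/5 + (1/5)*(-63) = -3/5 - 63/5 = -66/5)
((t - 13029) + A(-23, r(-5, -6))) - 1*(-48481) = ((-14903 - 13029) - 66/5) - 1*(-48481) = (-27932 - 66/5) + 48481 = -139726/5 + 48481 = 102679/5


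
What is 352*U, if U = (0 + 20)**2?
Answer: 140800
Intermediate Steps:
U = 400 (U = 20**2 = 400)
352*U = 352*400 = 140800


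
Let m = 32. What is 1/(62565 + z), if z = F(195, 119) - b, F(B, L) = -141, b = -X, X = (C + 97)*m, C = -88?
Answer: 1/62712 ≈ 1.5946e-5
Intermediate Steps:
X = 288 (X = (-88 + 97)*32 = 9*32 = 288)
b = -288 (b = -1*288 = -288)
z = 147 (z = -141 - 1*(-288) = -141 + 288 = 147)
1/(62565 + z) = 1/(62565 + 147) = 1/62712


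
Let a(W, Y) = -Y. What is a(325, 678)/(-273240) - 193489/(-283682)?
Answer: 192250981/280845180 ≈ 0.68454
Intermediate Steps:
a(325, 678)/(-273240) - 193489/(-283682) = -1*678/(-273240) - 193489/(-283682) = -678*(-1/273240) - 193489*(-1/283682) = 113/45540 + 193489/283682 = 192250981/280845180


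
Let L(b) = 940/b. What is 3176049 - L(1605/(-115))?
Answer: 1019533349/321 ≈ 3.1761e+6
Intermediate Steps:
3176049 - L(1605/(-115)) = 3176049 - 940/(1605/(-115)) = 3176049 - 940/(1605*(-1/115)) = 3176049 - 940/(-321/23) = 3176049 - 940*(-23)/321 = 3176049 - 1*(-21620/321) = 3176049 + 21620/321 = 1019533349/321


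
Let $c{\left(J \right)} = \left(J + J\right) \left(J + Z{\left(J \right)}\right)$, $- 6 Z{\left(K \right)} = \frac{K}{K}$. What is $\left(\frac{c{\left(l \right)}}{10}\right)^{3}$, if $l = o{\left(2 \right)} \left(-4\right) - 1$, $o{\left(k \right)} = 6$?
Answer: $\frac{430368875}{216} \approx 1.9924 \cdot 10^{6}$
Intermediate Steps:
$Z{\left(K \right)} = - \frac{1}{6}$ ($Z{\left(K \right)} = - \frac{K \frac{1}{K}}{6} = \left(- \frac{1}{6}\right) 1 = - \frac{1}{6}$)
$l = -25$ ($l = 6 \left(-4\right) - 1 = -24 - 1 = -25$)
$c{\left(J \right)} = 2 J \left(- \frac{1}{6} + J\right)$ ($c{\left(J \right)} = \left(J + J\right) \left(J - \frac{1}{6}\right) = 2 J \left(- \frac{1}{6} + J\right)$)
$\left(\frac{c{\left(l \right)}}{10}\right)^{3} = \left(\frac{\frac{1}{3} \left(-25\right) \left(-1 + 6 \left(-25\right)\right)}{10}\right)^{3} = \left(\frac{1}{3} \left(-25\right) \left(-1 - 150\right) \frac{1}{10}\right)^{3} = \left(\frac{1}{3} \left(-25\right) \left(-151\right) \frac{1}{10}\right)^{3} = \left(\frac{3775}{3} \cdot \frac{1}{10}\right)^{3} = \left(\frac{755}{6}\right)^{3} = \frac{430368875}{216}$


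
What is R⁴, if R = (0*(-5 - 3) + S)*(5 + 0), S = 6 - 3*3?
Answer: 50625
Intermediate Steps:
S = -3 (S = 6 - 9 = -3)
R = -15 (R = (0*(-5 - 3) - 3)*(5 + 0) = (0*(-8) - 3)*5 = (0 - 3)*5 = -3*5 = -15)
R⁴ = (-15)⁴ = 50625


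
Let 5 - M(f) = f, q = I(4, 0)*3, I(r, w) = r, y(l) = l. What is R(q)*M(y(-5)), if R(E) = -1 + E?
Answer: 110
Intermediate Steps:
q = 12 (q = 4*3 = 12)
M(f) = 5 - f
R(q)*M(y(-5)) = (-1 + 12)*(5 - 1*(-5)) = 11*(5 + 5) = 11*10 = 110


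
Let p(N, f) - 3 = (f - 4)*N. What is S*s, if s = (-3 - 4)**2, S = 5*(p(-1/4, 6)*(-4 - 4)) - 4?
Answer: -5096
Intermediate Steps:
p(N, f) = 3 + N*(-4 + f) (p(N, f) = 3 + (f - 4)*N = 3 + (-4 + f)*N = 3 + N*(-4 + f))
S = -104 (S = 5*((3 - (-4)/4 - 1/4*6)*(-4 - 4)) - 4 = 5*((3 - (-4)/4 - 1*1/4*6)*(-8)) - 4 = 5*((3 - 4*(-1/4) - 1/4*6)*(-8)) - 4 = 5*((3 + 1 - 3/2)*(-8)) - 4 = 5*((5/2)*(-8)) - 4 = 5*(-20) - 4 = -100 - 4 = -104)
s = 49 (s = (-7)**2 = 49)
S*s = -104*49 = -5096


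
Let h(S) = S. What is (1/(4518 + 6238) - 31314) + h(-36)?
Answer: -337200599/10756 ≈ -31350.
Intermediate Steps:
(1/(4518 + 6238) - 31314) + h(-36) = (1/(4518 + 6238) - 31314) - 36 = (1/10756 - 31314) - 36 = -336813383/10756 - 36 = -337200599/10756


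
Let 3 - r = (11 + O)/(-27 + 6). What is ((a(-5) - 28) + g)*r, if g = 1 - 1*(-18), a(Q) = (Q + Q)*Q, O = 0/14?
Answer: 3034/21 ≈ 144.48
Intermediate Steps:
O = 0 (O = 0*(1/14) = 0)
a(Q) = 2*Q² (a(Q) = (2*Q)*Q = 2*Q²)
r = 74/21 (r = 3 - (11 + 0)/(-27 + 6) = 3 - 11/(-21) = 3 - 11*(-1)/21 = 3 - 1*(-11/21) = 3 + 11/21 = 74/21 ≈ 3.5238)
g = 19 (g = 1 + 18 = 19)
((a(-5) - 28) + g)*r = ((2*(-5)² - 28) + 19)*(74/21) = ((2*25 - 28) + 19)*(74/21) = ((50 - 28) + 19)*(74/21) = (22 + 19)*(74/21) = 41*(74/21) = 3034/21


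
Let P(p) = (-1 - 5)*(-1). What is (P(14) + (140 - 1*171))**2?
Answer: 625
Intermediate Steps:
P(p) = 6 (P(p) = -6*(-1) = 6)
(P(14) + (140 - 1*171))**2 = (6 + (140 - 1*171))**2 = (6 + (140 - 171))**2 = (6 - 31)**2 = (-25)**2 = 625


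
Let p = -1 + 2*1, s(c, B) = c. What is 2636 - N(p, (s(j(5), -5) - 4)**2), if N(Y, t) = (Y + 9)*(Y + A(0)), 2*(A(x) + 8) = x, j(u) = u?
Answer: 2706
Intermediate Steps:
A(x) = -8 + x/2
p = 1 (p = -1 + 2 = 1)
N(Y, t) = (-8 + Y)*(9 + Y) (N(Y, t) = (Y + 9)*(Y + (-8 + (1/2)*0)) = (9 + Y)*(Y + (-8 + 0)) = (9 + Y)*(Y - 8) = (9 + Y)*(-8 + Y) = (-8 + Y)*(9 + Y))
2636 - N(p, (s(j(5), -5) - 4)**2) = 2636 - (-72 + 1 + 1**2) = 2636 - (-72 + 1 + 1) = 2636 - 1*(-70) = 2636 + 70 = 2706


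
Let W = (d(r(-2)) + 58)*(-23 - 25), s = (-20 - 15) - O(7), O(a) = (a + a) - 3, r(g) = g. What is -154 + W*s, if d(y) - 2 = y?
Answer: 127910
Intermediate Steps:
d(y) = 2 + y
O(a) = -3 + 2*a (O(a) = 2*a - 3 = -3 + 2*a)
s = -46 (s = (-20 - 15) - (-3 + 2*7) = -35 - (-3 + 14) = -35 - 1*11 = -35 - 11 = -46)
W = -2784 (W = ((2 - 2) + 58)*(-23 - 25) = (0 + 58)*(-48) = 58*(-48) = -2784)
-154 + W*s = -154 - 2784*(-46) = -154 + 128064 = 127910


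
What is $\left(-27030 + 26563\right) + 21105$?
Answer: $20638$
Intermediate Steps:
$\left(-27030 + 26563\right) + 21105 = -467 + 21105 = 20638$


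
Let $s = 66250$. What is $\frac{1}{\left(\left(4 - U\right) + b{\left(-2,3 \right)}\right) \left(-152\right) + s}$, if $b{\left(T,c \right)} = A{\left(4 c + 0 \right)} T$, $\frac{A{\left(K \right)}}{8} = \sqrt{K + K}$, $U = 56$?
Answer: $\frac{12359}{892810790} - \frac{1216 \sqrt{6}}{1339216185} \approx 1.1619 \cdot 10^{-5}$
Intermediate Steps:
$A{\left(K \right)} = 8 \sqrt{2} \sqrt{K}$ ($A{\left(K \right)} = 8 \sqrt{K + K} = 8 \sqrt{2 K} = 8 \sqrt{2} \sqrt{K}$)
$b{\left(T,c \right)} = 16 T \sqrt{2} \sqrt{c}$ ($b{\left(T,c \right)} = 8 \sqrt{2} \sqrt{4 c + 0} T = 8 \sqrt{2} \sqrt{4 c} T = 8 \sqrt{2} \cdot 2 \sqrt{c} T = 16 \sqrt{2} \sqrt{c} T = 16 T \sqrt{2} \sqrt{c}$)
$\frac{1}{\left(\left(4 - U\right) + b{\left(-2,3 \right)}\right) \left(-152\right) + s} = \frac{1}{\left(\left(4 - 56\right) + 16 \left(-2\right) \sqrt{2} \sqrt{3}\right) \left(-152\right) + 66250} = \frac{1}{\left(\left(4 - 56\right) - 32 \sqrt{6}\right) \left(-152\right) + 66250} = \frac{1}{\left(-52 - 32 \sqrt{6}\right) \left(-152\right) + 66250} = \frac{1}{\left(7904 + 4864 \sqrt{6}\right) + 66250} = \frac{1}{74154 + 4864 \sqrt{6}}$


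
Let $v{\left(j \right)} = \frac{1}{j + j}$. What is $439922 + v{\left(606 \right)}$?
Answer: $\frac{533185465}{1212} \approx 4.3992 \cdot 10^{5}$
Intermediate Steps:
$v{\left(j \right)} = \frac{1}{2 j}$
$439922 + v{\left(606 \right)} = 439922 + \frac{1}{2 \cdot 606} = 439922 + \frac{1}{2} \cdot \frac{1}{606} = 439922 + \frac{1}{1212} = \frac{533185465}{1212}$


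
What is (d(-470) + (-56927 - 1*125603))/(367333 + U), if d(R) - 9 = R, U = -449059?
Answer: 60997/27242 ≈ 2.2391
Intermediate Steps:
d(R) = 9 + R
(d(-470) + (-56927 - 1*125603))/(367333 + U) = ((9 - 470) + (-56927 - 1*125603))/(367333 - 449059) = (-461 + (-56927 - 125603))/(-81726) = (-461 - 182530)*(-1/81726) = -182991*(-1/81726) = 60997/27242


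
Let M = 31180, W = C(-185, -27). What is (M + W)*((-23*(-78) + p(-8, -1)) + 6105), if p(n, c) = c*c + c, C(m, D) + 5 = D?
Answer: 246038052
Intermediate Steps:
C(m, D) = -5 + D
W = -32 (W = -5 - 27 = -32)
p(n, c) = c + c² (p(n, c) = c² + c = c + c²)
(M + W)*((-23*(-78) + p(-8, -1)) + 6105) = (31180 - 32)*((-23*(-78) - (1 - 1)) + 6105) = 31148*((1794 - 1*0) + 6105) = 31148*((1794 + 0) + 6105) = 31148*(1794 + 6105) = 31148*7899 = 246038052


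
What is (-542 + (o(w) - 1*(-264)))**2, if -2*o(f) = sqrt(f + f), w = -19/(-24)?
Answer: (3336 + sqrt(57))**2/144 ≈ 77634.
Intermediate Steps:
w = 19/24 (w = -19*(-1/24) = 19/24 ≈ 0.79167)
o(f) = -sqrt(2)*sqrt(f)/2 (o(f) = -sqrt(f + f)/2 = -sqrt(2)*sqrt(f)/2)
(-542 + (o(w) - 1*(-264)))**2 = (-542 + (-sqrt(2)*sqrt(19/24)/2 - 1*(-264)))**2 = (-542 + (-sqrt(2)*sqrt(114)/12/2 + 264))**2 = (-542 + (-sqrt(57)/12 + 264))**2 = (-542 + (264 - sqrt(57)/12))**2 = (-278 - sqrt(57)/12)**2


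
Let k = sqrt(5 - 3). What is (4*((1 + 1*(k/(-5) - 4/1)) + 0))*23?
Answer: -276 - 92*sqrt(2)/5 ≈ -302.02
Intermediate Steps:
k = sqrt(2) ≈ 1.4142
(4*((1 + 1*(k/(-5) - 4/1)) + 0))*23 = (4*((1 + 1*(sqrt(2)/(-5) - 4/1)) + 0))*23 = (4*((1 + 1*(sqrt(2)*(-1/5) - 4*1)) + 0))*23 = (4*((1 + 1*(-sqrt(2)/5 - 4)) + 0))*23 = (4*((1 + 1*(-4 - sqrt(2)/5)) + 0))*23 = (4*((1 + (-4 - sqrt(2)/5)) + 0))*23 = (4*((-3 - sqrt(2)/5) + 0))*23 = (4*(-3 - sqrt(2)/5))*23 = (-12 - 4*sqrt(2)/5)*23 = -276 - 92*sqrt(2)/5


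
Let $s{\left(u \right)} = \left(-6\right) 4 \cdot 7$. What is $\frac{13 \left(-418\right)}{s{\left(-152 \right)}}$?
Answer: $\frac{2717}{84} \approx 32.345$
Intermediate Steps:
$s{\left(u \right)} = -168$ ($s{\left(u \right)} = \left(-24\right) 7 = -168$)
$\frac{13 \left(-418\right)}{s{\left(-152 \right)}} = \frac{13 \left(-418\right)}{-168} = \left(-5434\right) \left(- \frac{1}{168}\right) = \frac{2717}{84}$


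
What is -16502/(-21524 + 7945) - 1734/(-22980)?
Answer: 1814243/1405610 ≈ 1.2907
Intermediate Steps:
-16502/(-21524 + 7945) - 1734/(-22980) = -16502/(-13579) - 1734*(-1/22980) = -16502*(-1/13579) + 289/3830 = 446/367 + 289/3830 = 1814243/1405610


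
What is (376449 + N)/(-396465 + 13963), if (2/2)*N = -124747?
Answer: -125851/191251 ≈ -0.65804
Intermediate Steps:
N = -124747
(376449 + N)/(-396465 + 13963) = (376449 - 124747)/(-396465 + 13963) = 251702/(-382502) = 251702*(-1/382502) = -125851/191251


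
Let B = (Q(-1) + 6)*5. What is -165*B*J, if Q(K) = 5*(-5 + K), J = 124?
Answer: 2455200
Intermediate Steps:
Q(K) = -25 + 5*K
B = -120 (B = ((-25 + 5*(-1)) + 6)*5 = ((-25 - 5) + 6)*5 = (-30 + 6)*5 = -24*5 = -120)
-165*B*J = -(-19800)*124 = -165*(-14880) = 2455200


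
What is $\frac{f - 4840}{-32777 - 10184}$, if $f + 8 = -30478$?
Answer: $\frac{35326}{42961} \approx 0.82228$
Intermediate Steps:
$f = -30486$ ($f = -8 - 30478 = -30486$)
$\frac{f - 4840}{-32777 - 10184} = \frac{-30486 - 4840}{-32777 - 10184} = - \frac{35326}{-42961} = \left(-35326\right) \left(- \frac{1}{42961}\right) = \frac{35326}{42961}$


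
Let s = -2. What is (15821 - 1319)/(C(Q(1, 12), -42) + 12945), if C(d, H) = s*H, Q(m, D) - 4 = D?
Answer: 4834/4343 ≈ 1.1131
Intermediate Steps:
Q(m, D) = 4 + D
C(d, H) = -2*H
(15821 - 1319)/(C(Q(1, 12), -42) + 12945) = (15821 - 1319)/(-2*(-42) + 12945) = 14502/(84 + 12945) = 14502/13029 = 14502*(1/13029) = 4834/4343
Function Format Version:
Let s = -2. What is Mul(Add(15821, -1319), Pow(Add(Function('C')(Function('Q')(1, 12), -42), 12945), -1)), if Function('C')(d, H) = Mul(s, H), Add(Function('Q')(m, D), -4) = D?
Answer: Rational(4834, 4343) ≈ 1.1131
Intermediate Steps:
Function('Q')(m, D) = Add(4, D)
Function('C')(d, H) = Mul(-2, H)
Mul(Add(15821, -1319), Pow(Add(Function('C')(Function('Q')(1, 12), -42), 12945), -1)) = Mul(Add(15821, -1319), Pow(Add(Mul(-2, -42), 12945), -1)) = Mul(14502, Pow(Add(84, 12945), -1)) = Mul(14502, Pow(13029, -1)) = Mul(14502, Rational(1, 13029)) = Rational(4834, 4343)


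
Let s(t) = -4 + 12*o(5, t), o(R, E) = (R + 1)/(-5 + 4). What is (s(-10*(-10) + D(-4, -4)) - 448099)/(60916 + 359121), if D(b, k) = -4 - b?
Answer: -448175/420037 ≈ -1.0670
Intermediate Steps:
o(R, E) = -1 - R (o(R, E) = (1 + R)/(-1) = (1 + R)*(-1) = -1 - R)
s(t) = -76 (s(t) = -4 + 12*(-1 - 1*5) = -4 + 12*(-1 - 5) = -4 + 12*(-6) = -4 - 72 = -76)
(s(-10*(-10) + D(-4, -4)) - 448099)/(60916 + 359121) = (-76 - 448099)/(60916 + 359121) = -448175/420037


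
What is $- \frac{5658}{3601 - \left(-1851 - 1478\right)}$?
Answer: $- \frac{943}{1155} \approx -0.81645$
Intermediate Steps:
$- \frac{5658}{3601 - \left(-1851 - 1478\right)} = - \frac{5658}{3601 - -3329} = - \frac{5658}{3601 + 3329} = - \frac{5658}{6930} = \left(-5658\right) \frac{1}{6930} = - \frac{943}{1155}$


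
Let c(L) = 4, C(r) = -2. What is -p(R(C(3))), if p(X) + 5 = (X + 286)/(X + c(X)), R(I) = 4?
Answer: -125/4 ≈ -31.250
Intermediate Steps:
p(X) = -5 + (286 + X)/(4 + X) (p(X) = -5 + (X + 286)/(X + 4) = -5 + (286 + X)/(4 + X))
-p(R(C(3))) = -2*(133 - 2*4)/(4 + 4) = -2*(133 - 8)/8 = -2*125/8 = -1*125/4 = -125/4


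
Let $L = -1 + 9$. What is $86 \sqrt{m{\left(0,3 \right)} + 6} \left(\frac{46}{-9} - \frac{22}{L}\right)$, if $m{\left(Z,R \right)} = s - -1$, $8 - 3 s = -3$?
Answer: $- \frac{24338 \sqrt{6}}{27} \approx -2208.0$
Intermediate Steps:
$s = \frac{11}{3}$ ($s = \frac{8}{3} - -1 = \frac{8}{3} + 1 = \frac{11}{3} \approx 3.6667$)
$m{\left(Z,R \right)} = \frac{14}{3}$ ($m{\left(Z,R \right)} = \frac{11}{3} - -1 = \frac{11}{3} + 1 = \frac{14}{3}$)
$L = 8$
$86 \sqrt{m{\left(0,3 \right)} + 6} \left(\frac{46}{-9} - \frac{22}{L}\right) = 86 \sqrt{\frac{14}{3} + 6} \left(\frac{46}{-9} - \frac{22}{8}\right) = 86 \sqrt{\frac{32}{3}} \left(46 \left(- \frac{1}{9}\right) - \frac{11}{4}\right) = 86 \frac{4 \sqrt{6}}{3} \left(- \frac{46}{9} - \frac{11}{4}\right) = \frac{344 \sqrt{6}}{3} \left(- \frac{283}{36}\right) = - \frac{24338 \sqrt{6}}{27}$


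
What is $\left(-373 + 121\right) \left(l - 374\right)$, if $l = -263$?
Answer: $160524$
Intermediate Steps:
$\left(-373 + 121\right) \left(l - 374\right) = \left(-373 + 121\right) \left(-263 - 374\right) = \left(-252\right) \left(-637\right) = 160524$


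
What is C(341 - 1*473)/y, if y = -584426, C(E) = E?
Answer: 66/292213 ≈ 0.00022586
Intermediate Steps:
C(341 - 1*473)/y = (341 - 1*473)/(-584426) = (341 - 473)*(-1/584426) = -132*(-1/584426) = 66/292213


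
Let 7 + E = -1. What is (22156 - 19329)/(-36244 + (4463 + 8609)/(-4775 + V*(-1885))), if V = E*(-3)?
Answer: -141392405/1812756732 ≈ -0.077999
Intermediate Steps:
E = -8 (E = -7 - 1 = -8)
V = 24 (V = -8*(-3) = 24)
(22156 - 19329)/(-36244 + (4463 + 8609)/(-4775 + V*(-1885))) = (22156 - 19329)/(-36244 + (4463 + 8609)/(-4775 + 24*(-1885))) = 2827/(-36244 + 13072/(-4775 - 45240)) = 2827/(-36244 + 13072/(-50015)) = 2827/(-36244 + 13072*(-1/50015)) = 2827/(-36244 - 13072/50015) = 2827/(-1812756732/50015) = 2827*(-50015/1812756732) = -141392405/1812756732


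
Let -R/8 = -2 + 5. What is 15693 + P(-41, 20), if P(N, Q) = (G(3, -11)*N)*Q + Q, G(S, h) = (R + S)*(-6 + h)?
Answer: -277027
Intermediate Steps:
R = -24 (R = -8*(-2 + 5) = -8*3 = -24)
G(S, h) = (-24 + S)*(-6 + h)
P(N, Q) = Q + 357*N*Q (P(N, Q) = ((144 - 24*(-11) - 6*3 + 3*(-11))*N)*Q + Q = ((144 + 264 - 18 - 33)*N)*Q + Q = (357*N)*Q + Q = 357*N*Q + Q = Q + 357*N*Q)
15693 + P(-41, 20) = 15693 + 20*(1 + 357*(-41)) = 15693 + 20*(1 - 14637) = 15693 + 20*(-14636) = 15693 - 292720 = -277027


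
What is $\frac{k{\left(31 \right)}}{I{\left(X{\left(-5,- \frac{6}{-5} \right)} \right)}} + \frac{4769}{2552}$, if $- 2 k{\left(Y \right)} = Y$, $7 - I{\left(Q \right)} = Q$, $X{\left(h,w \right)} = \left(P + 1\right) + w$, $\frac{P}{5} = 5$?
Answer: $\frac{679449}{257752} \approx 2.6361$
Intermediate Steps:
$P = 25$ ($P = 5 \cdot 5 = 25$)
$X{\left(h,w \right)} = 26 + w$ ($X{\left(h,w \right)} = \left(25 + 1\right) + w = 26 + w$)
$I{\left(Q \right)} = 7 - Q$
$k{\left(Y \right)} = - \frac{Y}{2}$
$\frac{k{\left(31 \right)}}{I{\left(X{\left(-5,- \frac{6}{-5} \right)} \right)}} + \frac{4769}{2552} = \frac{\left(- \frac{1}{2}\right) 31}{7 - \left(26 - \frac{6}{-5}\right)} + \frac{4769}{2552} = - \frac{31}{2 \left(7 - \left(26 - - \frac{6}{5}\right)\right)} + 4769 \cdot \frac{1}{2552} = - \frac{31}{2 \left(7 - \left(26 + \frac{6}{5}\right)\right)} + \frac{4769}{2552} = - \frac{31}{2 \left(7 - \frac{136}{5}\right)} + \frac{4769}{2552} = - \frac{31}{2 \left(- \frac{101}{5}\right)} + \frac{4769}{2552} = \left(- \frac{31}{2}\right) \left(- \frac{5}{101}\right) + \frac{4769}{2552} = \frac{155}{202} + \frac{4769}{2552} = \frac{679449}{257752}$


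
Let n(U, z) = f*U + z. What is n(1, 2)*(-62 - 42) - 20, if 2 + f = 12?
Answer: -1268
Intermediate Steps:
f = 10 (f = -2 + 12 = 10)
n(U, z) = z + 10*U (n(U, z) = 10*U + z = z + 10*U)
n(1, 2)*(-62 - 42) - 20 = (2 + 10*1)*(-62 - 42) - 20 = (2 + 10)*(-104) - 20 = 12*(-104) - 20 = -1248 - 20 = -1268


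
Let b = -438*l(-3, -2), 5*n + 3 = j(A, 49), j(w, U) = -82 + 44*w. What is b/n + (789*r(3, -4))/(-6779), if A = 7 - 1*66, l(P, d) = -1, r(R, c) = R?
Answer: -21191937/18174499 ≈ -1.1660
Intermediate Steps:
A = -59 (A = 7 - 66 = -59)
n = -2681/5 (n = -⅗ + (-82 + 44*(-59))/5 = -⅗ + (-82 - 2596)/5 = -⅗ + (⅕)*(-2678) = -⅗ - 2678/5 = -2681/5 ≈ -536.20)
b = 438 (b = -438*(-1) = 438)
b/n + (789*r(3, -4))/(-6779) = 438/(-2681/5) + (789*3)/(-6779) = 438*(-5/2681) + 2367*(-1/6779) = -2190/2681 - 2367/6779 = -21191937/18174499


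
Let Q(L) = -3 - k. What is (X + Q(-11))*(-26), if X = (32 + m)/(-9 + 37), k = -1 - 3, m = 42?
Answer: -663/7 ≈ -94.714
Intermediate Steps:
k = -4
X = 37/14 (X = (32 + 42)/(-9 + 37) = 74/28 = 74*(1/28) = 37/14 ≈ 2.6429)
Q(L) = 1 (Q(L) = -3 - 1*(-4) = -3 + 4 = 1)
(X + Q(-11))*(-26) = (37/14 + 1)*(-26) = (51/14)*(-26) = -663/7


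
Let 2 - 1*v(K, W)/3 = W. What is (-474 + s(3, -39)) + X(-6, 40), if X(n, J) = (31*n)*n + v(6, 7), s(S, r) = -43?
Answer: 584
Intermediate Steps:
v(K, W) = 6 - 3*W
X(n, J) = -15 + 31*n**2 (X(n, J) = (31*n)*n + (6 - 3*7) = 31*n**2 + (6 - 21) = 31*n**2 - 15 = -15 + 31*n**2)
(-474 + s(3, -39)) + X(-6, 40) = (-474 - 43) + (-15 + 31*(-6)**2) = -517 + (-15 + 31*36) = -517 + (-15 + 1116) = -517 + 1101 = 584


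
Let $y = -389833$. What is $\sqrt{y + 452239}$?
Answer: $3 \sqrt{6934} \approx 249.81$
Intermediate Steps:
$\sqrt{y + 452239} = \sqrt{-389833 + 452239} = \sqrt{62406} = 3 \sqrt{6934}$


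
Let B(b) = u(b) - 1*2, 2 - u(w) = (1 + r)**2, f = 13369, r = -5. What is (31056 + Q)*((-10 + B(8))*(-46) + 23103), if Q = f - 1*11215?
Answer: 806969790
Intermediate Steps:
u(w) = -14 (u(w) = 2 - (1 - 5)**2 = 2 - 1*(-4)**2 = 2 - 1*16 = 2 - 16 = -14)
B(b) = -16 (B(b) = -14 - 1*2 = -14 - 2 = -16)
Q = 2154 (Q = 13369 - 1*11215 = 13369 - 11215 = 2154)
(31056 + Q)*((-10 + B(8))*(-46) + 23103) = (31056 + 2154)*((-10 - 16)*(-46) + 23103) = 33210*(-26*(-46) + 23103) = 33210*(1196 + 23103) = 33210*24299 = 806969790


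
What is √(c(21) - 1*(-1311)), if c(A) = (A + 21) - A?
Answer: 6*√37 ≈ 36.497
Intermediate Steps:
c(A) = 21 (c(A) = (21 + A) - A = 21)
√(c(21) - 1*(-1311)) = √(21 - 1*(-1311)) = √(21 + 1311) = √1332 = 6*√37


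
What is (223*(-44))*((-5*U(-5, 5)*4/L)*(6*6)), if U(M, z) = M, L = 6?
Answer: -5887200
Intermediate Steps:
(223*(-44))*((-5*U(-5, 5)*4/L)*(6*6)) = (223*(-44))*((-(-25)*4/6)*(6*6)) = -9812*(-(-25)*4*(1/6))*36 = -9812*(-(-25)*2/3)*36 = -9812*(-5*(-10/3))*36 = -490600*36/3 = -9812*600 = -5887200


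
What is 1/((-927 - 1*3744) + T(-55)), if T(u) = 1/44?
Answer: -44/205523 ≈ -0.00021409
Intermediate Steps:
T(u) = 1/44
1/((-927 - 1*3744) + T(-55)) = 1/((-927 - 1*3744) + 1/44) = 1/((-927 - 3744) + 1/44) = 1/(-4671 + 1/44) = 1/(-205523/44) = -44/205523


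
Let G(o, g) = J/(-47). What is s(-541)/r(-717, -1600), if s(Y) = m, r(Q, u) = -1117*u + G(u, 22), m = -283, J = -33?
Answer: -13301/83998433 ≈ -0.00015835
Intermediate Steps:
G(o, g) = 33/47 (G(o, g) = -33/(-47) = -33*(-1/47) = 33/47)
r(Q, u) = 33/47 - 1117*u (r(Q, u) = -1117*u + 33/47 = 33/47 - 1117*u)
s(Y) = -283
s(-541)/r(-717, -1600) = -283/(33/47 - 1117*(-1600)) = -283/(33/47 + 1787200) = -283/83998433/47 = -283*47/83998433 = -13301/83998433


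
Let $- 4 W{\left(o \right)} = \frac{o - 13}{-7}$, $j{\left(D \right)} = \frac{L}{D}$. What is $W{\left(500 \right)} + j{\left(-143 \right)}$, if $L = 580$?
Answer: $\frac{53401}{4004} \approx 13.337$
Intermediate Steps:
$j{\left(D \right)} = \frac{580}{D}$
$W{\left(o \right)} = - \frac{13}{28} + \frac{o}{28}$ ($W{\left(o \right)} = - \frac{\left(o - 13\right) \frac{1}{-7}}{4} = - \frac{\left(-13 + o\right) \left(- \frac{1}{7}\right)}{4} = - \frac{\frac{13}{7} - \frac{o}{7}}{4} = - \frac{13}{28} + \frac{o}{28}$)
$W{\left(500 \right)} + j{\left(-143 \right)} = \left(- \frac{13}{28} + \frac{1}{28} \cdot 500\right) + \frac{580}{-143} = \left(- \frac{13}{28} + \frac{125}{7}\right) + 580 \left(- \frac{1}{143}\right) = \frac{487}{28} - \frac{580}{143} = \frac{53401}{4004}$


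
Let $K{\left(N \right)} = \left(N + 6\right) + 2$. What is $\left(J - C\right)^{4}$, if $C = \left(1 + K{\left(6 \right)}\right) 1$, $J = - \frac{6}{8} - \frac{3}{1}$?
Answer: $\frac{31640625}{256} \approx 1.236 \cdot 10^{5}$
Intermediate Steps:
$J = - \frac{15}{4}$ ($J = \left(-6\right) \frac{1}{8} - 3 = - \frac{3}{4} - 3 = - \frac{15}{4} \approx -3.75$)
$K{\left(N \right)} = 8 + N$ ($K{\left(N \right)} = \left(6 + N\right) + 2 = 8 + N$)
$C = 15$ ($C = \left(1 + \left(8 + 6\right)\right) 1 = \left(1 + 14\right) 1 = 15 \cdot 1 = 15$)
$\left(J - C\right)^{4} = \left(- \frac{15}{4} - 15\right)^{4} = \left(- \frac{75}{4}\right)^{4} = \frac{31640625}{256}$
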